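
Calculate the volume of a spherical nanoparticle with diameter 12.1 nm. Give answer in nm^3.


Radius r = 12.1/2 = 6.05 nm
Volume V = (4/3) * pi * r^3
V = (4/3) * pi * (6.05)^3
V = 927.59 nm^3

927.59


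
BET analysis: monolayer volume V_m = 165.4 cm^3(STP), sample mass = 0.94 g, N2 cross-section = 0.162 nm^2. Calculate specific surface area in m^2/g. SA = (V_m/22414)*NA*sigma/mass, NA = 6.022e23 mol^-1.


Number of moles in monolayer = V_m / 22414 = 165.4 / 22414 = 0.00737932
Number of molecules = moles * NA = 0.00737932 * 6.022e23
SA = molecules * sigma / mass
SA = (165.4 / 22414) * 6.022e23 * 0.162e-18 / 0.94
SA = 765.9 m^2/g

765.9


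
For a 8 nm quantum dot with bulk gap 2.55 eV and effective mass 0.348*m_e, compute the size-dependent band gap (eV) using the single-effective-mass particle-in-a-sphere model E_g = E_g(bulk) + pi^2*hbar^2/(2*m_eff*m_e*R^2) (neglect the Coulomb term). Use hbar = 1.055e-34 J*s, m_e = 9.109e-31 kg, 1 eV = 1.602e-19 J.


Radius R = 8/2 nm = 4e-09 m
Confinement energy dE = pi^2 * hbar^2 / (2 * m_eff * m_e * R^2)
dE = pi^2 * (1.055e-34)^2 / (2 * 0.348 * 9.109e-31 * (4e-09)^2) J, divided by 1.602e-19 J/eV
dE = 0.0676 eV
Total band gap = E_g(bulk) + dE = 2.55 + 0.0676 = 2.6176 eV

2.6176


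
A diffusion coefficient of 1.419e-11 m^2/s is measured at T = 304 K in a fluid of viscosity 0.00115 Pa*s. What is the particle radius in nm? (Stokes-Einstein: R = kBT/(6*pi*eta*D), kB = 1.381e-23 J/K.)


Stokes-Einstein: R = kB*T / (6*pi*eta*D)
R = 1.381e-23 * 304 / (6 * pi * 0.00115 * 1.419e-11)
R = 1.36485e-08 m = 13.65 nm

13.65


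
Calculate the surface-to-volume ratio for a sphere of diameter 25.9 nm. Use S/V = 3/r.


Radius r = 25.9/2 = 12.95 nm
S/V = 3 / r = 3 / 12.95
S/V = 0.2317 nm^-1

0.2317


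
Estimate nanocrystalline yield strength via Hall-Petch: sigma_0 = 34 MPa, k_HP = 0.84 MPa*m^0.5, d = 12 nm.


d = 12 nm = 1.2e-08 m
sqrt(d) = 0.0001095445
Hall-Petch contribution = k / sqrt(d) = 0.84 / 0.0001095445 = 7668.1 MPa
sigma = sigma_0 + k/sqrt(d) = 34 + 7668.1 = 7702.1 MPa

7702.1


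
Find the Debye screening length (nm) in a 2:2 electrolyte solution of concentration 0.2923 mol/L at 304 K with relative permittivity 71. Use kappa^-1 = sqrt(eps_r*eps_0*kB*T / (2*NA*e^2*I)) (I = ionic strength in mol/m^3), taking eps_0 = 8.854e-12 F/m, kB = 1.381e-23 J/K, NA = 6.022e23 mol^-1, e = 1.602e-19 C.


Ionic strength I = 0.2923 * 2^2 * 1000 = 1169.2 mol/m^3
kappa^-1 = sqrt(71 * 8.854e-12 * 1.381e-23 * 304 / (2 * 6.022e23 * (1.602e-19)^2 * 1169.2))
kappa^-1 = 0.27 nm

0.27


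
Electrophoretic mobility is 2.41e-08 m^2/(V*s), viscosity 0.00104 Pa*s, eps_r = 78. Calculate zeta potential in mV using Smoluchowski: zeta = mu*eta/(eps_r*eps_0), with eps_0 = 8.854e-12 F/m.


Smoluchowski equation: zeta = mu * eta / (eps_r * eps_0)
zeta = 2.41e-08 * 0.00104 / (78 * 8.854e-12)
zeta = 0.036292 V = 36.29 mV

36.29


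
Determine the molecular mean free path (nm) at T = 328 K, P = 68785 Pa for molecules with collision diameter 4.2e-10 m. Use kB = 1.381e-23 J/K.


Mean free path: lambda = kB*T / (sqrt(2) * pi * d^2 * P)
lambda = 1.381e-23 * 328 / (sqrt(2) * pi * (4.2e-10)^2 * 68785)
lambda = 8.40253e-08 m
lambda = 84.03 nm

84.03


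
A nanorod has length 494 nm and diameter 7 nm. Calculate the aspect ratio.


Aspect ratio AR = length / diameter
AR = 494 / 7
AR = 70.57

70.57


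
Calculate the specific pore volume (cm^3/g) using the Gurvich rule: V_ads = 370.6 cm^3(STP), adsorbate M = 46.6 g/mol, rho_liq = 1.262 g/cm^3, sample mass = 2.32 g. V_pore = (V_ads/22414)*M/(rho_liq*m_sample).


Moles adsorbed n = V_ads / 22414 = 370.6 / 22414 = 1.653431e-02 mol
Liquid volume V_liq = n * M / rho_liq = 1.653431e-02 * 46.6 / 1.262 = 0.61054 cm^3
Specific pore volume V_pore = V_liq / m_sample = 0.61054 / 2.32
V_pore = 0.2632 cm^3/g

0.2632


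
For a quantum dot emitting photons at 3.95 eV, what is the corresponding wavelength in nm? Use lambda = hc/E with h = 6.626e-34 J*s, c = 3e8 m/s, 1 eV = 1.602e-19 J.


Convert energy: E = 3.95 eV = 3.95 * 1.602e-19 = 6.3279e-19 J
lambda = h*c / E = 6.626e-34 * 3e8 / 6.3279e-19
lambda = 3.14133e-07 m = 314.1 nm

314.1


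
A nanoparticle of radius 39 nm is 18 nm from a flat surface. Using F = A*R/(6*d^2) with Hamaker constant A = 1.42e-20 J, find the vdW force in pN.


Convert to SI: R = 39 nm = 3.9e-08 m, d = 18 nm = 1.8e-08 m
F = A * R / (6 * d^2)
F = 1.42e-20 * 3.9e-08 / (6 * (1.8e-08)^2)
F = 2.84877e-13 N = 0.285 pN

0.285


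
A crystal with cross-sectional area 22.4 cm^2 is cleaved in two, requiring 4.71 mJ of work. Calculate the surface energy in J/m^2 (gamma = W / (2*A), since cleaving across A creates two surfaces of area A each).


Convert: A = 22.4 cm^2 = 0.00224 m^2, W = 4.71 mJ = 0.00471 J
Cleaving exposes two faces of area A, so total new surface = 2*A and gamma = W / (2*A)
gamma = 0.00471 / (2 * 0.00224)
gamma = 1.051 J/m^2

1.051


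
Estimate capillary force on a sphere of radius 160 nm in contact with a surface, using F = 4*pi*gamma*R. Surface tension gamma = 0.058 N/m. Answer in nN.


Convert radius: R = 160 nm = 1.6e-07 m
F = 4 * pi * gamma * R
F = 4 * pi * 0.058 * 1.6e-07
F = 1.16616e-07 N = 116.6159 nN

116.6159


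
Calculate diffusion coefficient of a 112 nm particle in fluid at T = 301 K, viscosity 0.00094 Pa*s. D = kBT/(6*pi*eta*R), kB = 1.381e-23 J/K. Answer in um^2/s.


Radius R = 112/2 = 56 nm = 5.6e-08 m
D = kB*T / (6*pi*eta*R)
D = 1.381e-23 * 301 / (6 * pi * 0.00094 * 5.6e-08)
D = 4.18932e-12 m^2/s = 4.189 um^2/s

4.189


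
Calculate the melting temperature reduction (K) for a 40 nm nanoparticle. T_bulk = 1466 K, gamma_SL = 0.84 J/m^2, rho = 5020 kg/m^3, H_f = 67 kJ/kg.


Radius R = 40/2 = 20 nm = 2e-08 m
Convert H_f = 67 kJ/kg = 67000 J/kg
dT = 2 * gamma_SL * T_bulk / (rho * H_f * R)
dT = 2 * 0.84 * 1466 / (5020 * 67000 * 2e-08)
dT = 366.1 K

366.1


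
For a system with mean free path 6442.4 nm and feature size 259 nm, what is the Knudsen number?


Knudsen number Kn = lambda / L
Kn = 6442.4 / 259
Kn = 24.8741

24.8741


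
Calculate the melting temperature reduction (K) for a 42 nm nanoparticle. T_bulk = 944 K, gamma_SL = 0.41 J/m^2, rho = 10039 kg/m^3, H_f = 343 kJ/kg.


Radius R = 42/2 = 21 nm = 2.1e-08 m
Convert H_f = 343 kJ/kg = 343000 J/kg
dT = 2 * gamma_SL * T_bulk / (rho * H_f * R)
dT = 2 * 0.41 * 944 / (10039 * 343000 * 2.1e-08)
dT = 10.7 K

10.7


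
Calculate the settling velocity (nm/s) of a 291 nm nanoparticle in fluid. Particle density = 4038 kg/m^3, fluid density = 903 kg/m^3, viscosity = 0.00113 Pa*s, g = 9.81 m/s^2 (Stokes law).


Radius R = 291/2 nm = 1.455e-07 m
Density difference = 4038 - 903 = 3135 kg/m^3
v = 2 * R^2 * (rho_p - rho_f) * g / (9 * eta)
v = 2 * (1.455e-07)^2 * 3135 * 9.81 / (9 * 0.00113)
v = 1.28039e-07 m/s = 128.0388 nm/s

128.0388


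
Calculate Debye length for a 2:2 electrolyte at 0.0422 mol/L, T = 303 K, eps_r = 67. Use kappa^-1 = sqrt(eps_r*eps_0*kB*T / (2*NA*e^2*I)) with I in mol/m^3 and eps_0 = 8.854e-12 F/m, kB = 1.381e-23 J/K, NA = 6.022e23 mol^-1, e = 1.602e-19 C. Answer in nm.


Ionic strength I = 0.0422 * 2^2 * 1000 = 168.8 mol/m^3
kappa^-1 = sqrt(67 * 8.854e-12 * 1.381e-23 * 303 / (2 * 6.022e23 * (1.602e-19)^2 * 168.8))
kappa^-1 = 0.69 nm

0.69


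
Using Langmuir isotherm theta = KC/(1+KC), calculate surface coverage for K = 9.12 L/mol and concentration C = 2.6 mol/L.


Langmuir isotherm: theta = K*C / (1 + K*C)
K*C = 9.12 * 2.6 = 23.712
theta = 23.712 / (1 + 23.712) = 23.712 / 24.712
theta = 0.9595

0.9595


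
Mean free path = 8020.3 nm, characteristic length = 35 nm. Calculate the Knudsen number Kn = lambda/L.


Knudsen number Kn = lambda / L
Kn = 8020.3 / 35
Kn = 229.1514

229.1514


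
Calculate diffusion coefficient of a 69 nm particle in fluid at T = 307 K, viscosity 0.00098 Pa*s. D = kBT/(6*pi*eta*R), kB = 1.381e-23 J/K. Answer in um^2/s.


Radius R = 69/2 = 34.5 nm = 3.45e-08 m
D = kB*T / (6*pi*eta*R)
D = 1.381e-23 * 307 / (6 * pi * 0.00098 * 3.45e-08)
D = 6.65251e-12 m^2/s = 6.653 um^2/s

6.653


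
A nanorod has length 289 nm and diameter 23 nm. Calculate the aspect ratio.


Aspect ratio AR = length / diameter
AR = 289 / 23
AR = 12.57

12.57


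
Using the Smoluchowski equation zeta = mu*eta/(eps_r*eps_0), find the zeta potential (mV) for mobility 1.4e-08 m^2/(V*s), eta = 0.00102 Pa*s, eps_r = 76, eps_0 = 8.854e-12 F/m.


Smoluchowski equation: zeta = mu * eta / (eps_r * eps_0)
zeta = 1.4e-08 * 0.00102 / (76 * 8.854e-12)
zeta = 0.021221 V = 21.22 mV

21.22


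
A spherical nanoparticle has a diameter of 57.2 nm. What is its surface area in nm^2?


Radius r = 57.2/2 = 28.6 nm
Surface area SA = 4 * pi * r^2
SA = 4 * pi * (28.6)^2
SA = 10278.79 nm^2

10278.79


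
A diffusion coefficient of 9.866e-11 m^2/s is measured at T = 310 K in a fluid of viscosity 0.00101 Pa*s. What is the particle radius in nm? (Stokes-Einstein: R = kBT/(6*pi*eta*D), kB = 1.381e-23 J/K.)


Stokes-Einstein: R = kB*T / (6*pi*eta*D)
R = 1.381e-23 * 310 / (6 * pi * 0.00101 * 9.866e-11)
R = 2.27925e-09 m = 2.28 nm

2.28


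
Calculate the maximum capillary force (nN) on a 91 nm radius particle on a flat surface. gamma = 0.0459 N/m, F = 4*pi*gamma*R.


Convert radius: R = 91 nm = 9.1e-08 m
F = 4 * pi * gamma * R
F = 4 * pi * 0.0459 * 9.1e-08
F = 5.24885e-08 N = 52.4885 nN

52.4885


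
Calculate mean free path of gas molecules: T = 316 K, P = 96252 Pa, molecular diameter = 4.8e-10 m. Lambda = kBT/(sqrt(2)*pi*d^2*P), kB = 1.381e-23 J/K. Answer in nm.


Mean free path: lambda = kB*T / (sqrt(2) * pi * d^2 * P)
lambda = 1.381e-23 * 316 / (sqrt(2) * pi * (4.8e-10)^2 * 96252)
lambda = 4.42918e-08 m
lambda = 44.29 nm

44.29


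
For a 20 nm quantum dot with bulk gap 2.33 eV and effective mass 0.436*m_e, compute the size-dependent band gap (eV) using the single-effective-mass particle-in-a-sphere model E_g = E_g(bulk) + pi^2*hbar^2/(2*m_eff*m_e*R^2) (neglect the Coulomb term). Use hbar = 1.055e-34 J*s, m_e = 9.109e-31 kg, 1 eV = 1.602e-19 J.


Radius R = 20/2 nm = 1e-08 m
Confinement energy dE = pi^2 * hbar^2 / (2 * m_eff * m_e * R^2)
dE = pi^2 * (1.055e-34)^2 / (2 * 0.436 * 9.109e-31 * (1e-08)^2) J, divided by 1.602e-19 J/eV
dE = 0.0086 eV
Total band gap = E_g(bulk) + dE = 2.33 + 0.0086 = 2.3386 eV

2.3386


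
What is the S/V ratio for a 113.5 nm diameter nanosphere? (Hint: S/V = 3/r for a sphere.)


Radius r = 113.5/2 = 56.75 nm
S/V = 3 / r = 3 / 56.75
S/V = 0.0529 nm^-1

0.0529


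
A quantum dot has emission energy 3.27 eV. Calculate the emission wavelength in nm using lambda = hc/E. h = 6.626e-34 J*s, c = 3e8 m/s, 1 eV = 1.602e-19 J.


Convert energy: E = 3.27 eV = 3.27 * 1.602e-19 = 5.23854e-19 J
lambda = h*c / E = 6.626e-34 * 3e8 / 5.23854e-19
lambda = 3.79457e-07 m = 379.5 nm

379.5


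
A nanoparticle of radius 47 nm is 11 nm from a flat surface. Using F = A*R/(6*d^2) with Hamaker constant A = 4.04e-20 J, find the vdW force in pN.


Convert to SI: R = 47 nm = 4.7e-08 m, d = 11 nm = 1.1e-08 m
F = A * R / (6 * d^2)
F = 4.04e-20 * 4.7e-08 / (6 * (1.1e-08)^2)
F = 2.61543e-12 N = 2.615 pN

2.615


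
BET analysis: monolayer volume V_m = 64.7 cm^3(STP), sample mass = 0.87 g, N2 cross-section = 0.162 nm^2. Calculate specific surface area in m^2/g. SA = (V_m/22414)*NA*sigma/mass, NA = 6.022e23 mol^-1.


Number of moles in monolayer = V_m / 22414 = 64.7 / 22414 = 0.00288659
Number of molecules = moles * NA = 0.00288659 * 6.022e23
SA = molecules * sigma / mass
SA = (64.7 / 22414) * 6.022e23 * 0.162e-18 / 0.87
SA = 323.7 m^2/g

323.7


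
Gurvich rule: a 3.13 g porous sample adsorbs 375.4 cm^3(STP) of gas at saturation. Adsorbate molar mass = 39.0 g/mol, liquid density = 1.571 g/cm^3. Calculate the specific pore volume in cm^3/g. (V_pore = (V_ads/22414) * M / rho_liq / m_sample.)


Moles adsorbed n = V_ads / 22414 = 375.4 / 22414 = 1.674846e-02 mol
Liquid volume V_liq = n * M / rho_liq = 1.674846e-02 * 39.0 / 1.571 = 0.41578 cm^3
Specific pore volume V_pore = V_liq / m_sample = 0.41578 / 3.13
V_pore = 0.1328 cm^3/g

0.1328


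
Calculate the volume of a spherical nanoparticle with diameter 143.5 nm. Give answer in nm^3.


Radius r = 143.5/2 = 71.75 nm
Volume V = (4/3) * pi * r^3
V = (4/3) * pi * (71.75)^3
V = 1547228.03 nm^3

1547228.03


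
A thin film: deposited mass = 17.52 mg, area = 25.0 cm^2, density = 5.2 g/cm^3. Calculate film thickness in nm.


Convert: m = 17.52 mg = 1.7520e-05 kg, A = 25.0 cm^2 = 2.5000e-03 m^2, rho = 5.2 g/cm^3 = 5200 kg/m^3
t = m / (A * rho)
t = 1.7520e-05 / (2.5000e-03 * 5200)
t = 1.3477e-06 m = 1347.7 nm

1347.7


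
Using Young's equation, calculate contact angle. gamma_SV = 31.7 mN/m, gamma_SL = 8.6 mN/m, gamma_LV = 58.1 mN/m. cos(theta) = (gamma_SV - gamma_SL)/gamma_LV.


cos(theta) = (gamma_SV - gamma_SL) / gamma_LV
cos(theta) = (31.7 - 8.6) / 58.1
cos(theta) = 0.39759
theta = arccos(0.39759) = 66.57 degrees

66.57


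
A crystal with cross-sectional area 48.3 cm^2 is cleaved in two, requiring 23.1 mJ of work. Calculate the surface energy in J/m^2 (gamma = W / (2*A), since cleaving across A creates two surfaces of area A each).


Convert: A = 48.3 cm^2 = 0.00483 m^2, W = 23.1 mJ = 0.0231 J
Cleaving exposes two faces of area A, so total new surface = 2*A and gamma = W / (2*A)
gamma = 0.0231 / (2 * 0.00483)
gamma = 2.391 J/m^2

2.391


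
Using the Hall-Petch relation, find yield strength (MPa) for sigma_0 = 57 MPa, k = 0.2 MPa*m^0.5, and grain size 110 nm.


d = 110 nm = 1.1e-07 m
sqrt(d) = 0.0003316625
Hall-Petch contribution = k / sqrt(d) = 0.2 / 0.0003316625 = 603.0 MPa
sigma = sigma_0 + k/sqrt(d) = 57 + 603.0 = 660.0 MPa

660.0


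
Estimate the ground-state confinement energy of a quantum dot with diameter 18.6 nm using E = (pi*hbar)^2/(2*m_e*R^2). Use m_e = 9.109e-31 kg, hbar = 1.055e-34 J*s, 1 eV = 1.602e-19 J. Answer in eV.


Radius R = 18.6/2 = 9.3 nm = 9.3e-09 m
E = (pi * 1.055e-34)^2 / (2 * 9.109e-31 * (9.3e-09)^2)
E(J) = 6.97169e-22
E = E(J) / 1.602e-19 = 0.0044 eV

0.0044


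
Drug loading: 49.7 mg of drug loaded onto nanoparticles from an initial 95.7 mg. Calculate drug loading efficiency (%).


Drug loading efficiency = (drug loaded / drug initial) * 100
DLE = 49.7 / 95.7 * 100
DLE = 0.5193 * 100
DLE = 51.93%

51.93


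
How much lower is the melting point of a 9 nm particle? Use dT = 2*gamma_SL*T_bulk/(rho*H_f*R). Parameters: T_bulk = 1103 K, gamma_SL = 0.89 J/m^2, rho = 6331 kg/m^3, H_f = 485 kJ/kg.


Radius R = 9/2 = 4.5 nm = 4.5e-09 m
Convert H_f = 485 kJ/kg = 485000 J/kg
dT = 2 * gamma_SL * T_bulk / (rho * H_f * R)
dT = 2 * 0.89 * 1103 / (6331 * 485000 * 4.5e-09)
dT = 142.1 K

142.1


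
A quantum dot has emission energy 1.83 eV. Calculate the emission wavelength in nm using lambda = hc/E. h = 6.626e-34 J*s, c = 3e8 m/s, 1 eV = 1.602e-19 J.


Convert energy: E = 1.83 eV = 1.83 * 1.602e-19 = 2.93166e-19 J
lambda = h*c / E = 6.626e-34 * 3e8 / 2.93166e-19
lambda = 6.78046e-07 m = 678.0 nm

678.0


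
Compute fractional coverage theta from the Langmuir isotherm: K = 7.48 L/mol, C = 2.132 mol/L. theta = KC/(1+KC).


Langmuir isotherm: theta = K*C / (1 + K*C)
K*C = 7.48 * 2.132 = 15.94736
theta = 15.94736 / (1 + 15.94736) = 15.94736 / 16.94736
theta = 0.941

0.941


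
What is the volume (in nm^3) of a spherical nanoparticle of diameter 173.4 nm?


Radius r = 173.4/2 = 86.7 nm
Volume V = (4/3) * pi * r^3
V = (4/3) * pi * (86.7)^3
V = 2729894.74 nm^3

2729894.74


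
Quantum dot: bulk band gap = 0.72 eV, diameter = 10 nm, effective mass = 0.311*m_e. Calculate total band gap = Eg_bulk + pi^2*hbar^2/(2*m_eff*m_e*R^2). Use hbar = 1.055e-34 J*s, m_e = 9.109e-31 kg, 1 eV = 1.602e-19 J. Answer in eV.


Radius R = 10/2 nm = 5e-09 m
Confinement energy dE = pi^2 * hbar^2 / (2 * m_eff * m_e * R^2)
dE = pi^2 * (1.055e-34)^2 / (2 * 0.311 * 9.109e-31 * (5e-09)^2) J, divided by 1.602e-19 J/eV
dE = 0.0484 eV
Total band gap = E_g(bulk) + dE = 0.72 + 0.0484 = 0.7684 eV

0.7684


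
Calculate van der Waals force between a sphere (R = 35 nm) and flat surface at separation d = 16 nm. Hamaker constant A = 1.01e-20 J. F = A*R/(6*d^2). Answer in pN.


Convert to SI: R = 35 nm = 3.5e-08 m, d = 16 nm = 1.6e-08 m
F = A * R / (6 * d^2)
F = 1.01e-20 * 3.5e-08 / (6 * (1.6e-08)^2)
F = 2.30143e-13 N = 0.23 pN

0.23


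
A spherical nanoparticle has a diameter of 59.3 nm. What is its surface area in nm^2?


Radius r = 59.3/2 = 29.65 nm
Surface area SA = 4 * pi * r^2
SA = 4 * pi * (29.65)^2
SA = 11047.38 nm^2

11047.38


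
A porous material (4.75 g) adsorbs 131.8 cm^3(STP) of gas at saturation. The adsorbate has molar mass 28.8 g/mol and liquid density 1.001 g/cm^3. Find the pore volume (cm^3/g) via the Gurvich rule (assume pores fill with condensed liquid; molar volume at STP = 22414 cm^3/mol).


Moles adsorbed n = V_ads / 22414 = 131.8 / 22414 = 5.880253e-03 mol
Liquid volume V_liq = n * M / rho_liq = 5.880253e-03 * 28.8 / 1.001 = 0.16918 cm^3
Specific pore volume V_pore = V_liq / m_sample = 0.16918 / 4.75
V_pore = 0.0356 cm^3/g

0.0356


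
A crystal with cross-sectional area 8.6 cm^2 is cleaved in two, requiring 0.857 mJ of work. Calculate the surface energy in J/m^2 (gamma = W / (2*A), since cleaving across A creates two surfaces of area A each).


Convert: A = 8.6 cm^2 = 0.00086 m^2, W = 0.857 mJ = 0.000857 J
Cleaving exposes two faces of area A, so total new surface = 2*A and gamma = W / (2*A)
gamma = 0.000857 / (2 * 0.00086)
gamma = 0.498 J/m^2

0.498


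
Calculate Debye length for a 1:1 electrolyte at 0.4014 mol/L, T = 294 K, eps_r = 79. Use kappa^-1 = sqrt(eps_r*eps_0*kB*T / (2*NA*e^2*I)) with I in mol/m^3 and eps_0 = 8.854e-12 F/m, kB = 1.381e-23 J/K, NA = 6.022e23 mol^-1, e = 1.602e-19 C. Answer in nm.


Ionic strength I = 0.4014 * 1^2 * 1000 = 401.4 mol/m^3
kappa^-1 = sqrt(79 * 8.854e-12 * 1.381e-23 * 294 / (2 * 6.022e23 * (1.602e-19)^2 * 401.4))
kappa^-1 = 0.478 nm

0.478


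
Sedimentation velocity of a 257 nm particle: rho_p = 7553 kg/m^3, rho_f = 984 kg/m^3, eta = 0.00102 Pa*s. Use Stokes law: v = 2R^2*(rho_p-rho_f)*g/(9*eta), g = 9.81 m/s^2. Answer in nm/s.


Radius R = 257/2 nm = 1.285e-07 m
Density difference = 7553 - 984 = 6569 kg/m^3
v = 2 * R^2 * (rho_p - rho_f) * g / (9 * eta)
v = 2 * (1.285e-07)^2 * 6569 * 9.81 / (9 * 0.00102)
v = 2.31826e-07 m/s = 231.8258 nm/s

231.8258


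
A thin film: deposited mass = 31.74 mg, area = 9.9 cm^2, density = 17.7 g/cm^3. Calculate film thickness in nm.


Convert: m = 31.74 mg = 3.1740e-05 kg, A = 9.9 cm^2 = 9.9000e-04 m^2, rho = 17.7 g/cm^3 = 17700 kg/m^3
t = m / (A * rho)
t = 3.1740e-05 / (9.9000e-04 * 17700)
t = 1.8113e-06 m = 1811.3 nm

1811.3


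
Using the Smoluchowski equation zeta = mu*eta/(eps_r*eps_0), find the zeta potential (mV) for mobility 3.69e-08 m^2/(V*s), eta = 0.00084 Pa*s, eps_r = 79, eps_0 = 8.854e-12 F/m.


Smoluchowski equation: zeta = mu * eta / (eps_r * eps_0)
zeta = 3.69e-08 * 0.00084 / (79 * 8.854e-12)
zeta = 0.044314 V = 44.31 mV

44.31


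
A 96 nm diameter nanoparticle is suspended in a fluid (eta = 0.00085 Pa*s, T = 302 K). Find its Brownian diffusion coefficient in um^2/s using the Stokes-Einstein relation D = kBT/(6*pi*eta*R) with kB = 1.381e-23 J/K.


Radius R = 96/2 = 48 nm = 4.8e-08 m
D = kB*T / (6*pi*eta*R)
D = 1.381e-23 * 302 / (6 * pi * 0.00085 * 4.8e-08)
D = 5.423e-12 m^2/s = 5.423 um^2/s

5.423


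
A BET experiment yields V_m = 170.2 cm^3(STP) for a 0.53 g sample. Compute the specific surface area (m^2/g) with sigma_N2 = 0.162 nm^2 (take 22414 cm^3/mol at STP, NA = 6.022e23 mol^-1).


Number of moles in monolayer = V_m / 22414 = 170.2 / 22414 = 0.00759347
Number of molecules = moles * NA = 0.00759347 * 6.022e23
SA = molecules * sigma / mass
SA = (170.2 / 22414) * 6.022e23 * 0.162e-18 / 0.53
SA = 1397.7 m^2/g

1397.7


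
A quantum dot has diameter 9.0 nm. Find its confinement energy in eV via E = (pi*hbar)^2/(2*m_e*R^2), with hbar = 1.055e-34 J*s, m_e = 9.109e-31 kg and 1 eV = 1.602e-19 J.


Radius R = 9.0/2 = 4.5 nm = 4.5e-09 m
E = (pi * 1.055e-34)^2 / (2 * 9.109e-31 * (4.5e-09)^2)
E(J) = 2.97769e-21
E = E(J) / 1.602e-19 = 0.0186 eV

0.0186


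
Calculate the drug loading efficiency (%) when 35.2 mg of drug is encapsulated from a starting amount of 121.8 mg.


Drug loading efficiency = (drug loaded / drug initial) * 100
DLE = 35.2 / 121.8 * 100
DLE = 0.289 * 100
DLE = 28.9%

28.9


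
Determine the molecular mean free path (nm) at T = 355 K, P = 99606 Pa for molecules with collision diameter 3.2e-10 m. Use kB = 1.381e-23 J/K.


Mean free path: lambda = kB*T / (sqrt(2) * pi * d^2 * P)
lambda = 1.381e-23 * 355 / (sqrt(2) * pi * (3.2e-10)^2 * 99606)
lambda = 1.08186e-07 m
lambda = 108.19 nm

108.19


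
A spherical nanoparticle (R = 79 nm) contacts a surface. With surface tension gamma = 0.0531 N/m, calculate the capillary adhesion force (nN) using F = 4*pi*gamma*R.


Convert radius: R = 79 nm = 7.9e-08 m
F = 4 * pi * gamma * R
F = 4 * pi * 0.0531 * 7.9e-08
F = 5.27147e-08 N = 52.7147 nN

52.7147


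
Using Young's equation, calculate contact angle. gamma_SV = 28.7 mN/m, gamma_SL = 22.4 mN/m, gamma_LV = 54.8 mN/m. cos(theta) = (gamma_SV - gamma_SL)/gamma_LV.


cos(theta) = (gamma_SV - gamma_SL) / gamma_LV
cos(theta) = (28.7 - 22.4) / 54.8
cos(theta) = 0.114964
theta = arccos(0.114964) = 83.4 degrees

83.4


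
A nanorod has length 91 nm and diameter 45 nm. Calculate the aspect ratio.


Aspect ratio AR = length / diameter
AR = 91 / 45
AR = 2.02

2.02


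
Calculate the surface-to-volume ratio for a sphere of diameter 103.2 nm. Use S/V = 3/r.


Radius r = 103.2/2 = 51.6 nm
S/V = 3 / r = 3 / 51.6
S/V = 0.0581 nm^-1

0.0581


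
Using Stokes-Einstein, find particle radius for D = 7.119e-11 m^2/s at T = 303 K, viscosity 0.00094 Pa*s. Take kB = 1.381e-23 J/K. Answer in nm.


Stokes-Einstein: R = kB*T / (6*pi*eta*D)
R = 1.381e-23 * 303 / (6 * pi * 0.00094 * 7.119e-11)
R = 3.31733e-09 m = 3.32 nm

3.32


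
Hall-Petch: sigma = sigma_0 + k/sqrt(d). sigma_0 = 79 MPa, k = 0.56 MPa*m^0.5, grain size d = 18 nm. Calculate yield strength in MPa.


d = 18 nm = 1.8e-08 m
sqrt(d) = 0.0001341641
Hall-Petch contribution = k / sqrt(d) = 0.56 / 0.0001341641 = 4174.0 MPa
sigma = sigma_0 + k/sqrt(d) = 79 + 4174.0 = 4253.0 MPa

4253.0


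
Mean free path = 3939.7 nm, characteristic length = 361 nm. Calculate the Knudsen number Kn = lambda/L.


Knudsen number Kn = lambda / L
Kn = 3939.7 / 361
Kn = 10.9133

10.9133


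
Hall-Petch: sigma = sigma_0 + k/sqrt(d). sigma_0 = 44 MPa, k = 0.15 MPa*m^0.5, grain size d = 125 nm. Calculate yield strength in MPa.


d = 125 nm = 1.25e-07 m
sqrt(d) = 0.0003535534
Hall-Petch contribution = k / sqrt(d) = 0.15 / 0.0003535534 = 424.3 MPa
sigma = sigma_0 + k/sqrt(d) = 44 + 424.3 = 468.3 MPa

468.3


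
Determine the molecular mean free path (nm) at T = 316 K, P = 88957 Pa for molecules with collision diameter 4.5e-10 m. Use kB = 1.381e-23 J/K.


Mean free path: lambda = kB*T / (sqrt(2) * pi * d^2 * P)
lambda = 1.381e-23 * 316 / (sqrt(2) * pi * (4.5e-10)^2 * 88957)
lambda = 5.45269e-08 m
lambda = 54.53 nm

54.53


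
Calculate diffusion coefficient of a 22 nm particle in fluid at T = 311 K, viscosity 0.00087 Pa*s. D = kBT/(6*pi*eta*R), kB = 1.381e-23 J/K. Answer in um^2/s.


Radius R = 22/2 = 11 nm = 1.1e-08 m
D = kB*T / (6*pi*eta*R)
D = 1.381e-23 * 311 / (6 * pi * 0.00087 * 1.1e-08)
D = 2.3809e-11 m^2/s = 23.809 um^2/s

23.809


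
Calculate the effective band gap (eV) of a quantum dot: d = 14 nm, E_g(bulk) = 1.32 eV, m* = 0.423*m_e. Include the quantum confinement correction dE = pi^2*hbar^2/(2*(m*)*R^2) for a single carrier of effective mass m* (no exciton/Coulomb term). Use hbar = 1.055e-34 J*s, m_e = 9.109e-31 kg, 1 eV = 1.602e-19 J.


Radius R = 14/2 nm = 7e-09 m
Confinement energy dE = pi^2 * hbar^2 / (2 * m_eff * m_e * R^2)
dE = pi^2 * (1.055e-34)^2 / (2 * 0.423 * 9.109e-31 * (7e-09)^2) J, divided by 1.602e-19 J/eV
dE = 0.0182 eV
Total band gap = E_g(bulk) + dE = 1.32 + 0.0182 = 1.3382 eV

1.3382


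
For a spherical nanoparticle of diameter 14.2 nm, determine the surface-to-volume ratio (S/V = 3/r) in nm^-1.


Radius r = 14.2/2 = 7.1 nm
S/V = 3 / r = 3 / 7.1
S/V = 0.4225 nm^-1

0.4225


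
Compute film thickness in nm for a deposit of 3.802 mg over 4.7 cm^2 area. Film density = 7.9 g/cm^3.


Convert: m = 3.802 mg = 3.8020e-06 kg, A = 4.7 cm^2 = 4.7000e-04 m^2, rho = 7.9 g/cm^3 = 7900 kg/m^3
t = m / (A * rho)
t = 3.8020e-06 / (4.7000e-04 * 7900)
t = 1.0240e-06 m = 1024.0 nm

1024.0


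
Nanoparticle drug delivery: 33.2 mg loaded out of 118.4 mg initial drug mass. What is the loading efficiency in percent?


Drug loading efficiency = (drug loaded / drug initial) * 100
DLE = 33.2 / 118.4 * 100
DLE = 0.2804 * 100
DLE = 28.04%

28.04


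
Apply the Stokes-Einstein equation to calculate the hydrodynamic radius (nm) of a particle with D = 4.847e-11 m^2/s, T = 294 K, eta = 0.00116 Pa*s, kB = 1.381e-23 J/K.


Stokes-Einstein: R = kB*T / (6*pi*eta*D)
R = 1.381e-23 * 294 / (6 * pi * 0.00116 * 4.847e-11)
R = 3.83097e-09 m = 3.83 nm

3.83


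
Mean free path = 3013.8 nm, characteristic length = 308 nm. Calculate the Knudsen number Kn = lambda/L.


Knudsen number Kn = lambda / L
Kn = 3013.8 / 308
Kn = 9.7851

9.7851


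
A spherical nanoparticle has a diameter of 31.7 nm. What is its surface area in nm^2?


Radius r = 31.7/2 = 15.85 nm
Surface area SA = 4 * pi * r^2
SA = 4 * pi * (15.85)^2
SA = 3156.96 nm^2

3156.96


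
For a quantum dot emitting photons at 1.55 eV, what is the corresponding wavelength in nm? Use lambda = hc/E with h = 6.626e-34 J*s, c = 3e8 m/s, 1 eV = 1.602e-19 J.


Convert energy: E = 1.55 eV = 1.55 * 1.602e-19 = 2.4831e-19 J
lambda = h*c / E = 6.626e-34 * 3e8 / 2.4831e-19
lambda = 8.00532e-07 m = 800.5 nm

800.5


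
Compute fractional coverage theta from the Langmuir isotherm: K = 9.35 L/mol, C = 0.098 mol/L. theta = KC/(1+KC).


Langmuir isotherm: theta = K*C / (1 + K*C)
K*C = 9.35 * 0.098 = 0.9163
theta = 0.9163 / (1 + 0.9163) = 0.9163 / 1.9163
theta = 0.4782

0.4782


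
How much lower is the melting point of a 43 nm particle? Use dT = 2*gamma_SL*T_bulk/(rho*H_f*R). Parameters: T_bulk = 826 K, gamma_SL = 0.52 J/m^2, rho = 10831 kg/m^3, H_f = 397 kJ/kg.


Radius R = 43/2 = 21.5 nm = 2.15e-08 m
Convert H_f = 397 kJ/kg = 397000 J/kg
dT = 2 * gamma_SL * T_bulk / (rho * H_f * R)
dT = 2 * 0.52 * 826 / (10831 * 397000 * 2.15e-08)
dT = 9.3 K

9.3


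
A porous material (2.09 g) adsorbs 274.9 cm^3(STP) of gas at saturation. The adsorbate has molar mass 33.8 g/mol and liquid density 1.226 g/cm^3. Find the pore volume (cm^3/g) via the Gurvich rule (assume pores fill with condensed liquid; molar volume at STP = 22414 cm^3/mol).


Moles adsorbed n = V_ads / 22414 = 274.9 / 22414 = 1.226466e-02 mol
Liquid volume V_liq = n * M / rho_liq = 1.226466e-02 * 33.8 / 1.226 = 0.33813 cm^3
Specific pore volume V_pore = V_liq / m_sample = 0.33813 / 2.09
V_pore = 0.1618 cm^3/g

0.1618


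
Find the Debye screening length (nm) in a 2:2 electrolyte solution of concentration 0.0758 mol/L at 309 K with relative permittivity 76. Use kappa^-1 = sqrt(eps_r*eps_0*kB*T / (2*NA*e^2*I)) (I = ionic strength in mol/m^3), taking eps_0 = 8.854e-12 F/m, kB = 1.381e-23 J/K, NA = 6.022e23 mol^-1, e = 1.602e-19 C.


Ionic strength I = 0.0758 * 2^2 * 1000 = 303.2 mol/m^3
kappa^-1 = sqrt(76 * 8.854e-12 * 1.381e-23 * 309 / (2 * 6.022e23 * (1.602e-19)^2 * 303.2))
kappa^-1 = 0.554 nm

0.554


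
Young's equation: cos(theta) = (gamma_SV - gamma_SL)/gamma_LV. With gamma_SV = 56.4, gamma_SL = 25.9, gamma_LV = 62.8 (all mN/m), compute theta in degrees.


cos(theta) = (gamma_SV - gamma_SL) / gamma_LV
cos(theta) = (56.4 - 25.9) / 62.8
cos(theta) = 0.485669
theta = arccos(0.485669) = 60.94 degrees

60.94


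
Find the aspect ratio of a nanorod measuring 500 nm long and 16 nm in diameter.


Aspect ratio AR = length / diameter
AR = 500 / 16
AR = 31.25

31.25


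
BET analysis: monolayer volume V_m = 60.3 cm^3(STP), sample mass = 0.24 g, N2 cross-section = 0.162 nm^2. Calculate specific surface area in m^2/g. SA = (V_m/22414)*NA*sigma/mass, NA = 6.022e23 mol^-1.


Number of moles in monolayer = V_m / 22414 = 60.3 / 22414 = 0.00269028
Number of molecules = moles * NA = 0.00269028 * 6.022e23
SA = molecules * sigma / mass
SA = (60.3 / 22414) * 6.022e23 * 0.162e-18 / 0.24
SA = 1093.6 m^2/g

1093.6


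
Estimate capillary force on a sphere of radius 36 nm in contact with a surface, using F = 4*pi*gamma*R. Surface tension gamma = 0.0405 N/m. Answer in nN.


Convert radius: R = 36 nm = 3.6e-08 m
F = 4 * pi * gamma * R
F = 4 * pi * 0.0405 * 3.6e-08
F = 1.83218e-08 N = 18.3218 nN

18.3218


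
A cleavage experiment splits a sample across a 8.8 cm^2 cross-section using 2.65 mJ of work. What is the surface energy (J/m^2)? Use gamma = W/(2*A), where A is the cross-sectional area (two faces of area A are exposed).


Convert: A = 8.8 cm^2 = 0.00088 m^2, W = 2.65 mJ = 0.00265 J
Cleaving exposes two faces of area A, so total new surface = 2*A and gamma = W / (2*A)
gamma = 0.00265 / (2 * 0.00088)
gamma = 1.506 J/m^2

1.506


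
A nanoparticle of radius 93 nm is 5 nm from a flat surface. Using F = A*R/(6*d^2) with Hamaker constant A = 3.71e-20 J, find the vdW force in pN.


Convert to SI: R = 93 nm = 9.3e-08 m, d = 5 nm = 5e-09 m
F = A * R / (6 * d^2)
F = 3.71e-20 * 9.3e-08 / (6 * (5e-09)^2)
F = 2.3002e-11 N = 23.002 pN

23.002


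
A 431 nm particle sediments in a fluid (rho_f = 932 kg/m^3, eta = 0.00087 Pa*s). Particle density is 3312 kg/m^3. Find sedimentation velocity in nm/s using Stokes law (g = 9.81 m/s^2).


Radius R = 431/2 nm = 2.155e-07 m
Density difference = 3312 - 932 = 2380 kg/m^3
v = 2 * R^2 * (rho_p - rho_f) * g / (9 * eta)
v = 2 * (2.155e-07)^2 * 2380 * 9.81 / (9 * 0.00087)
v = 2.76955e-07 m/s = 276.9547 nm/s

276.9547


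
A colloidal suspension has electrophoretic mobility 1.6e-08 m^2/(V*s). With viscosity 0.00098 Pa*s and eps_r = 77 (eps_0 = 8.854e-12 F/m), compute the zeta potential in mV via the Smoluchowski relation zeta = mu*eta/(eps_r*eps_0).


Smoluchowski equation: zeta = mu * eta / (eps_r * eps_0)
zeta = 1.6e-08 * 0.00098 / (77 * 8.854e-12)
zeta = 0.022999 V = 23.0 mV

23.0


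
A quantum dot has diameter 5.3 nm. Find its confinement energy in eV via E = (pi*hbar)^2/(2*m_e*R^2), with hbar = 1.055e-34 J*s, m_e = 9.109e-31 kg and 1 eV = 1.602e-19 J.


Radius R = 5.3/2 = 2.65 nm = 2.65e-09 m
E = (pi * 1.055e-34)^2 / (2 * 9.109e-31 * (2.65e-09)^2)
E(J) = 8.58642e-21
E = E(J) / 1.602e-19 = 0.0536 eV

0.0536


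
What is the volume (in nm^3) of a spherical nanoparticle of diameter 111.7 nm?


Radius r = 111.7/2 = 55.85 nm
Volume V = (4/3) * pi * r^3
V = (4/3) * pi * (55.85)^3
V = 729723.18 nm^3

729723.18


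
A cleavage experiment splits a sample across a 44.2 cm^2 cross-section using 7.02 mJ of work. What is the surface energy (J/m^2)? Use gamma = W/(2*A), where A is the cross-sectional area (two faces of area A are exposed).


Convert: A = 44.2 cm^2 = 0.00442 m^2, W = 7.02 mJ = 0.00702 J
Cleaving exposes two faces of area A, so total new surface = 2*A and gamma = W / (2*A)
gamma = 0.00702 / (2 * 0.00442)
gamma = 0.794 J/m^2

0.794


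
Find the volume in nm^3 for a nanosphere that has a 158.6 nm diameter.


Radius r = 158.6/2 = 79.3 nm
Volume V = (4/3) * pi * r^3
V = (4/3) * pi * (79.3)^3
V = 2088854.41 nm^3

2088854.41


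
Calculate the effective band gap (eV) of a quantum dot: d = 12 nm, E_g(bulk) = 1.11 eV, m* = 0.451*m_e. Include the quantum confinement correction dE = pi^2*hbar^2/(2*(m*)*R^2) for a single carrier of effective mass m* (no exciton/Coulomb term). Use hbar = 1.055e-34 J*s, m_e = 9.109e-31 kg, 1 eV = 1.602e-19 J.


Radius R = 12/2 nm = 6e-09 m
Confinement energy dE = pi^2 * hbar^2 / (2 * m_eff * m_e * R^2)
dE = pi^2 * (1.055e-34)^2 / (2 * 0.451 * 9.109e-31 * (6e-09)^2) J, divided by 1.602e-19 J/eV
dE = 0.0232 eV
Total band gap = E_g(bulk) + dE = 1.11 + 0.0232 = 1.1332 eV

1.1332


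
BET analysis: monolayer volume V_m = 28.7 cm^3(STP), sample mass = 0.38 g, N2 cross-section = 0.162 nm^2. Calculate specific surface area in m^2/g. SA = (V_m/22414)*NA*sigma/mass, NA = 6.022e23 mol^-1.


Number of moles in monolayer = V_m / 22414 = 28.7 / 22414 = 0.00128045
Number of molecules = moles * NA = 0.00128045 * 6.022e23
SA = molecules * sigma / mass
SA = (28.7 / 22414) * 6.022e23 * 0.162e-18 / 0.38
SA = 328.7 m^2/g

328.7


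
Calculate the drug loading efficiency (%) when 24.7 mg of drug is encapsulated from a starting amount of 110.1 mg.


Drug loading efficiency = (drug loaded / drug initial) * 100
DLE = 24.7 / 110.1 * 100
DLE = 0.2243 * 100
DLE = 22.43%

22.43


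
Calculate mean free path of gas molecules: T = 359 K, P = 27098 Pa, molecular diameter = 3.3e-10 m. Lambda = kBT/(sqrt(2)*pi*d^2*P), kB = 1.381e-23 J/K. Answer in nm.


Mean free path: lambda = kB*T / (sqrt(2) * pi * d^2 * P)
lambda = 1.381e-23 * 359 / (sqrt(2) * pi * (3.3e-10)^2 * 27098)
lambda = 3.78145e-07 m
lambda = 378.14 nm

378.14


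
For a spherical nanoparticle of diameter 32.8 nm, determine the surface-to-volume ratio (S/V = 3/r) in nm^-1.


Radius r = 32.8/2 = 16.4 nm
S/V = 3 / r = 3 / 16.4
S/V = 0.1829 nm^-1

0.1829


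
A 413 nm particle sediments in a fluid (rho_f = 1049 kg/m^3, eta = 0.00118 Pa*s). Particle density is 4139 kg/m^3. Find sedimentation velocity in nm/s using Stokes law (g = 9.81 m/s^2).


Radius R = 413/2 nm = 2.065e-07 m
Density difference = 4139 - 1049 = 3090 kg/m^3
v = 2 * R^2 * (rho_p - rho_f) * g / (9 * eta)
v = 2 * (2.065e-07)^2 * 3090 * 9.81 / (9 * 0.00118)
v = 2.43429e-07 m/s = 243.4294 nm/s

243.4294


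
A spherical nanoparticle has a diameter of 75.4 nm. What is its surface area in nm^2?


Radius r = 75.4/2 = 37.7 nm
Surface area SA = 4 * pi * r^2
SA = 4 * pi * (37.7)^2
SA = 17860.46 nm^2

17860.46


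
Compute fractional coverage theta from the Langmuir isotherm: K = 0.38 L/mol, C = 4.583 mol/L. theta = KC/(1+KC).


Langmuir isotherm: theta = K*C / (1 + K*C)
K*C = 0.38 * 4.583 = 1.74154
theta = 1.74154 / (1 + 1.74154) = 1.74154 / 2.74154
theta = 0.6352

0.6352


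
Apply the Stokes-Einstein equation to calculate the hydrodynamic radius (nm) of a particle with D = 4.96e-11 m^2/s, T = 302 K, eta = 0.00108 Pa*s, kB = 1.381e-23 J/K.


Stokes-Einstein: R = kB*T / (6*pi*eta*D)
R = 1.381e-23 * 302 / (6 * pi * 0.00108 * 4.96e-11)
R = 4.13042e-09 m = 4.13 nm

4.13


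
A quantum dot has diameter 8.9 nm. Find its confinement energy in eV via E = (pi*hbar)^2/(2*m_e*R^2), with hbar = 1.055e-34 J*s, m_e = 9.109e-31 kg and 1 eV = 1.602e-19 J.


Radius R = 8.9/2 = 4.45 nm = 4.45e-09 m
E = (pi * 1.055e-34)^2 / (2 * 9.109e-31 * (4.45e-09)^2)
E(J) = 3.04498e-21
E = E(J) / 1.602e-19 = 0.019 eV

0.019


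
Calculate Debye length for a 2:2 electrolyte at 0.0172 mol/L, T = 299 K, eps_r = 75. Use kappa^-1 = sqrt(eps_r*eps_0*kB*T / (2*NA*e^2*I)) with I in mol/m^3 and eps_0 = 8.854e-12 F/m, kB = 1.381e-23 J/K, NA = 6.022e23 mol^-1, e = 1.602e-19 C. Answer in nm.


Ionic strength I = 0.0172 * 2^2 * 1000 = 68.8 mol/m^3
kappa^-1 = sqrt(75 * 8.854e-12 * 1.381e-23 * 299 / (2 * 6.022e23 * (1.602e-19)^2 * 68.8))
kappa^-1 = 1.136 nm

1.136


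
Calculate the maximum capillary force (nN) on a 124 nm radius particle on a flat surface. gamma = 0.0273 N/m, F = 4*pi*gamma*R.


Convert radius: R = 124 nm = 1.24e-07 m
F = 4 * pi * gamma * R
F = 4 * pi * 0.0273 * 1.24e-07
F = 4.25397e-08 N = 42.5397 nN

42.5397


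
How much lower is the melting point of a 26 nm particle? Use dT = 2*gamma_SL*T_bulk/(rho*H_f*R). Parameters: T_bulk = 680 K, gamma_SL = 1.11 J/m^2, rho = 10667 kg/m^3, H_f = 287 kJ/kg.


Radius R = 26/2 = 13 nm = 1.3e-08 m
Convert H_f = 287 kJ/kg = 287000 J/kg
dT = 2 * gamma_SL * T_bulk / (rho * H_f * R)
dT = 2 * 1.11 * 680 / (10667 * 287000 * 1.3e-08)
dT = 37.9 K

37.9


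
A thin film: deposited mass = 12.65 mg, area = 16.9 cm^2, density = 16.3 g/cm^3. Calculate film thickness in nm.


Convert: m = 12.65 mg = 1.2650e-05 kg, A = 16.9 cm^2 = 1.6900e-03 m^2, rho = 16.3 g/cm^3 = 16300 kg/m^3
t = m / (A * rho)
t = 1.2650e-05 / (1.6900e-03 * 16300)
t = 4.5922e-07 m = 459.2 nm

459.2


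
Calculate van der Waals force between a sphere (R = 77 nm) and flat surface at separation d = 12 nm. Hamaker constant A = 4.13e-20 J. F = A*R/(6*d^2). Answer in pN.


Convert to SI: R = 77 nm = 7.7e-08 m, d = 12 nm = 1.2e-08 m
F = A * R / (6 * d^2)
F = 4.13e-20 * 7.7e-08 / (6 * (1.2e-08)^2)
F = 3.68067e-12 N = 3.681 pN

3.681


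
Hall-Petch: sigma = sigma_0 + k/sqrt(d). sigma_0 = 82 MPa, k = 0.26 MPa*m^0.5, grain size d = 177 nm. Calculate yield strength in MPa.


d = 177 nm = 1.77e-07 m
sqrt(d) = 0.0004207137
Hall-Petch contribution = k / sqrt(d) = 0.26 / 0.0004207137 = 618.0 MPa
sigma = sigma_0 + k/sqrt(d) = 82 + 618.0 = 700.0 MPa

700.0


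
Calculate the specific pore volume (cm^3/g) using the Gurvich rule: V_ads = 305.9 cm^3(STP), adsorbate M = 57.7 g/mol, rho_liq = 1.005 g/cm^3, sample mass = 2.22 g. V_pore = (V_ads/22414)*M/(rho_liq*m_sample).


Moles adsorbed n = V_ads / 22414 = 305.9 / 22414 = 1.364772e-02 mol
Liquid volume V_liq = n * M / rho_liq = 1.364772e-02 * 57.7 / 1.005 = 0.78356 cm^3
Specific pore volume V_pore = V_liq / m_sample = 0.78356 / 2.22
V_pore = 0.353 cm^3/g

0.353


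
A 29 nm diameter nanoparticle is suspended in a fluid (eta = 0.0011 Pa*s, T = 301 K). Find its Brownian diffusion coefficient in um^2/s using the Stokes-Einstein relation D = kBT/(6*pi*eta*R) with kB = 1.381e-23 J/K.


Radius R = 29/2 = 14.5 nm = 1.45e-08 m
D = kB*T / (6*pi*eta*R)
D = 1.381e-23 * 301 / (6 * pi * 0.0011 * 1.45e-08)
D = 1.38261e-11 m^2/s = 13.826 um^2/s

13.826


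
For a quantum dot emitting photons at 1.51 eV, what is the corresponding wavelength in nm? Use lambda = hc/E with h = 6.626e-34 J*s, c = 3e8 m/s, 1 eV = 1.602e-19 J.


Convert energy: E = 1.51 eV = 1.51 * 1.602e-19 = 2.41902e-19 J
lambda = h*c / E = 6.626e-34 * 3e8 / 2.41902e-19
lambda = 8.21738e-07 m = 821.7 nm

821.7


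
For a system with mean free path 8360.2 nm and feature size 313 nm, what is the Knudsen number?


Knudsen number Kn = lambda / L
Kn = 8360.2 / 313
Kn = 26.7099

26.7099


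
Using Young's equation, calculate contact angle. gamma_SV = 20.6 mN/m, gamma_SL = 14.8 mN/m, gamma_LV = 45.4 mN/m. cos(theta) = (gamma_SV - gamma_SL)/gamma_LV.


cos(theta) = (gamma_SV - gamma_SL) / gamma_LV
cos(theta) = (20.6 - 14.8) / 45.4
cos(theta) = 0.127753
theta = arccos(0.127753) = 82.66 degrees

82.66


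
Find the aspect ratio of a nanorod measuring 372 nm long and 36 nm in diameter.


Aspect ratio AR = length / diameter
AR = 372 / 36
AR = 10.33

10.33


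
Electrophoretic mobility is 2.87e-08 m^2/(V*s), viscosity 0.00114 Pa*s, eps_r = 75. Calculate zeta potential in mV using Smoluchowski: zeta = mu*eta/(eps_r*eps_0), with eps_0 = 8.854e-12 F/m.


Smoluchowski equation: zeta = mu * eta / (eps_r * eps_0)
zeta = 2.87e-08 * 0.00114 / (75 * 8.854e-12)
zeta = 0.04927 V = 49.27 mV

49.27


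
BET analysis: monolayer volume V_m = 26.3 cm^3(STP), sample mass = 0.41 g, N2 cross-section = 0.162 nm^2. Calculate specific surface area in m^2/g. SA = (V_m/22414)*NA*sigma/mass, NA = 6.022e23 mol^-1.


Number of moles in monolayer = V_m / 22414 = 26.3 / 22414 = 0.00117337
Number of molecules = moles * NA = 0.00117337 * 6.022e23
SA = molecules * sigma / mass
SA = (26.3 / 22414) * 6.022e23 * 0.162e-18 / 0.41
SA = 279.2 m^2/g

279.2


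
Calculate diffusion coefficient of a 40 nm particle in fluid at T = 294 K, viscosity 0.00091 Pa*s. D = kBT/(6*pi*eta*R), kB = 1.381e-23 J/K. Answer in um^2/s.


Radius R = 40/2 = 20 nm = 2e-08 m
D = kB*T / (6*pi*eta*R)
D = 1.381e-23 * 294 / (6 * pi * 0.00091 * 2e-08)
D = 1.1835e-11 m^2/s = 11.835 um^2/s

11.835
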